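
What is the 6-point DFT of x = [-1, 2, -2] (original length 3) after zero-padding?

Original 3-point DFT: [-1, -1.0000-3.4641i, -1.0000+3.4641i]
Zero-padded 6-point DFT provides frequency interpolation.

DFT_6([x, 0, ...]) = [-1, 1, -1.0000-3.4641i, -5, -1.0000+3.4641i, 1]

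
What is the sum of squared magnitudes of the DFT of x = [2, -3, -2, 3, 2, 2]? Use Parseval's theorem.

Parseval: Σ|x[n]|² = (1/N)Σ|X[k]|², so Σ|X[k]|² = N·Σ|x[n]|² = 6·34.0000

Σ|X[k]|² = N·Σ|x[n]|² = 6·34.0000 = 204.0000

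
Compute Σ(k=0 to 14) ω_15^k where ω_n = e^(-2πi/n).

Sum of all nth roots of unity equals 0 for n > 1 (geometric series with r ≠ 1).

0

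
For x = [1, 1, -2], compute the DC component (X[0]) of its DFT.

X[0] = Σ(n=0 to 2) x[n] · ω_3^0 = Σ x[n]
= (1) + (1) + (-2)

X[0] = 0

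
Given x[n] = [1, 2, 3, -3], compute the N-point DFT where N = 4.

X[k] = Σ(n=0 to 3) x[n] · ω_4^(nk)
where ω_4 = e^(-2πi/4)

Computing each X[k]:
X[0] = 3
X[1] = -2-5i
X[2] = 5
X[3] = -2+5i

X = [3, -2-5i, 5, -2+5i]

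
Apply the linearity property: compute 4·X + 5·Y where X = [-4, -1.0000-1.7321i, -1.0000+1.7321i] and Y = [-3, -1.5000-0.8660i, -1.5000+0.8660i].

By linearity: DFT(4x + 5y) = 4·DFT(x) + 5·DFT(y)
= 4·[-4, -1.0000-1.7321i, -1.0000+1.7321i] + 5·[-3, -1.5000-0.8660i, -1.5000+0.8660i]

Computing element-wise:
Z[0] = 4·(-4) + 5·(-3) = -31
Z[1] = 4·(-1.0000-1.7321i) + 5·(-1.5000-0.8660i) = -11.5000-11.2584i
Z[2] = 4·(-1.0000+1.7321i) + 5·(-1.5000+0.8660i) = -11.5000+11.2584i

DFT(4x + 5y) = 4·X + 5·Y = [-31, -11.5000-11.2584i, -11.5000+11.2584i]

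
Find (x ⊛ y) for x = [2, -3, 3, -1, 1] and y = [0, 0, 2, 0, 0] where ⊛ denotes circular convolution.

(x ⊛ y)[n] = Σ(m=0 to 4) x[m] · y[(n-m) mod 5]

Computing each output sample:
(x ⊛ y)[0] = -2
(x ⊛ y)[1] = 2
(x ⊛ y)[2] = 4
(x ⊛ y)[3] = -6
(x ⊛ y)[4] = 6

x ⊛ y = [-2, 2, 4, -6, 6]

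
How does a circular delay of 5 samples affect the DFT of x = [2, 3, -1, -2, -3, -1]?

Time shift by 5: X_shifted[k] = ω_6^(5k) · X[k]
Shifted x = [3, -1, -2, -3, -1, 2]

DFT(x[n-5]) = [-2, 8.0000+3.4641i, 1.0000+1.7321i, 2, 1.0000-1.7321i, 8.0000-3.4641i]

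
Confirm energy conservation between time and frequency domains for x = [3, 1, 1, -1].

Time domain:
Σ|x[n]|² = |3|² + |1|² + |1|² + |-1|² = 12.0000

Frequency domain:
(1/4)Σ|X[k]|² = (1/4)(|4|² + |2-2i|² + |4|² + |2+2i|²) = (1/4)·48.0000 = 12.0000

Both sides agree, confirming Parseval's theorem.

Σ|x[n]|² = (1/N)Σ|X[k]|² = 12.0000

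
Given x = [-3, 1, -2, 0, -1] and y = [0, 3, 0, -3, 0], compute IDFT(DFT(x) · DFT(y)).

(x ⊛ y)[n] = Σ(m=0 to 4) x[m] · y[(n-m) mod 5]

Computing each output sample:
(x ⊛ y)[0] = 3
(x ⊛ y)[1] = -9
(x ⊛ y)[2] = 6
(x ⊛ y)[3] = 3
(x ⊛ y)[4] = -3

x ⊛ y = [3, -9, 6, 3, -3]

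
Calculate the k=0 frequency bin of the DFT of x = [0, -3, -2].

X[0] = Σ(n=0 to 2) x[n] · ω_3^0 = Σ x[n]
= (0) + (-3) + (-2)

X[0] = -5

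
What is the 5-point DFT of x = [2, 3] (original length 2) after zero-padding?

Original 2-point DFT: [5, -1]
Zero-padded 5-point DFT provides frequency interpolation.

DFT_5([x, 0, ...]) = [5, 2.9271-2.8532i, -0.4271-1.7634i, -0.4271+1.7634i, 2.9271+2.8532i]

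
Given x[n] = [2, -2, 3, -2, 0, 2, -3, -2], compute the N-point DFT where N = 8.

X[k] = Σ(n=0 to 7) x[n] · ω_8^(nk)
where ω_8 = e^(-2πi/8)

Computing each X[k]:
X[0] = -2
X[1] = -0.8284-3.1716i
X[2] = 2-4i
X[3] = 4.8284+8.8284i
X[4] = 6
X[5] = 4.8284-8.8284i
X[6] = 2+4i
X[7] = -0.8284+3.1716i

X = [-2, -0.8284-3.1716i, 2-4i, 4.8284+8.8284i, 6, 4.8284-8.8284i, 2+4i, -0.8284+3.1716i]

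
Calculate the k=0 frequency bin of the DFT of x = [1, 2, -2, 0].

X[0] = Σ(n=0 to 3) x[n] · ω_4^0 = Σ x[n]
= (1) + (2) + (-2) + (0)

X[0] = 1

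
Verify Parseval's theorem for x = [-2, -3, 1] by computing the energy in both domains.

Time domain:
Σ|x[n]|² = |-2|² + |-3|² + |1|² = 14.0000

Frequency domain:
(1/3)Σ|X[k]|² = (1/3)(|-4|² + |-1.0000+3.4641i|² + |-1.0000-3.4641i|²) = (1/3)·42.0000 = 14.0000

Both sides agree, confirming Parseval's theorem.

Σ|x[n]|² = (1/N)Σ|X[k]|² = 14.0000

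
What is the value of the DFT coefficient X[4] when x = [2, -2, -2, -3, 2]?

X[4] = Σ(n=0 to 4) x[n] · ω_5^(4n) where ω_5 = e^(-2πi/5)
= (2)·ω_5^0 + (-2)·ω_5^4 + (-2)·ω_5^8 + (-3)·ω_5^12 + (2)·ω_5^16

X[4] = 6.0451-3.2164i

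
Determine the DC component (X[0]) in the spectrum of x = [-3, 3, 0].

X[0] = Σ(n=0 to 2) x[n] · ω_3^0 = Σ x[n]
= (-3) + (3) + (0)

X[0] = 0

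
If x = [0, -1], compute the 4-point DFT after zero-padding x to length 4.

Original 2-point DFT: [-1, 1]
Zero-padded 4-point DFT provides frequency interpolation.

DFT_4([x, 0, ...]) = [-1, 1i, 1, -1i]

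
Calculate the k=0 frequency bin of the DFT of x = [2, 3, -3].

X[0] = Σ(n=0 to 2) x[n] · ω_3^0 = Σ x[n]
= (2) + (3) + (-3)

X[0] = 2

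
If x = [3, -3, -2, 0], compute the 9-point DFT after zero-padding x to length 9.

Original 4-point DFT: [-2, 5+3i, 4, 5-3i]
Zero-padded 9-point DFT provides frequency interpolation.

DFT_9([x, 0, ...]) = [-2, 0.3546+3.8980i, 4.3584+3.6385i, 5.5000+0.8660i, 4.2870-0.2595i, 4.2870+0.2595i, 5.5000-0.8660i, 4.3584-3.6385i, 0.3546-3.8980i]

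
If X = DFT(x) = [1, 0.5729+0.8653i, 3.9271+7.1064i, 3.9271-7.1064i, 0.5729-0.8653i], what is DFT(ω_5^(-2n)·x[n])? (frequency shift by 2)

Modulation property: DFT(ω_5^(-2n)·x[n]) = X[(k-2) mod 5], so circularly shift X by 2 positions.

X[k-2] = [3.9271-7.1064i, 0.5729-0.8653i, 1, 0.5729+0.8653i, 3.9271+7.1064i]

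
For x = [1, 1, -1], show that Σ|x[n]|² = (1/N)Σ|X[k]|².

Time domain:
Σ|x[n]|² = |1|² + |1|² + |-1|² = 3.0000

Frequency domain:
(1/3)Σ|X[k]|² = (1/3)(|1|² + |1.0000-1.7321i|² + |1.0000+1.7321i|²) = (1/3)·9.0000 = 3.0000

Both sides agree, confirming Parseval's theorem.

Σ|x[n]|² = (1/N)Σ|X[k]|² = 3.0000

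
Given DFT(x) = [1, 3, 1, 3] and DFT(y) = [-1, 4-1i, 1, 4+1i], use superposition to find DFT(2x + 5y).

By linearity: DFT(2x + 5y) = 2·DFT(x) + 5·DFT(y)
= 2·[1, 3, 1, 3] + 5·[-1, 4-1i, 1, 4+1i]

Computing element-wise:
Z[0] = 2·(1) + 5·(-1) = -3
Z[1] = 2·(3) + 5·(4-1i) = 26-5i
Z[2] = 2·(1) + 5·(1) = 7
Z[3] = 2·(3) + 5·(4+1i) = 26+5i

DFT(2x + 5y) = 2·X + 5·Y = [-3, 26-5i, 7, 26+5i]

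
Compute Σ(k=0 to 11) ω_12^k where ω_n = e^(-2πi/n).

Sum of all nth roots of unity equals 0 for n > 1 (geometric series with r ≠ 1).

0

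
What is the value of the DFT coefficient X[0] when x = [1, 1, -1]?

X[0] = Σ(n=0 to 2) x[n] · ω_3^0 = Σ x[n]
= (1) + (1) + (-1)

X[0] = 1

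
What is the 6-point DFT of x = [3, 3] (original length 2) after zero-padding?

Original 2-point DFT: [6, 0]
Zero-padded 6-point DFT provides frequency interpolation.

DFT_6([x, 0, ...]) = [6, 4.5000-2.5981i, 1.5000-2.5981i, 0, 1.5000+2.5981i, 4.5000+2.5981i]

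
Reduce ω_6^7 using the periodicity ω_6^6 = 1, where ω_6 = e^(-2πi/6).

Since ω_6^6 = 1, powers reduce modulo 6.
7 mod 6 = 1
So ω_6^7 = ω_6^1 = e^(-2πi·1/6)

ω_6^7 = ω_6^1 = 0.5000-0.8660i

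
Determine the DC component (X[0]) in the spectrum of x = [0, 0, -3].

X[0] = Σ(n=0 to 2) x[n] · ω_3^0 = Σ x[n]
= (0) + (0) + (-3)

X[0] = -3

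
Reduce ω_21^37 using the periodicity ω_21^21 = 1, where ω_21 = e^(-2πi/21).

Since ω_21^21 = 1, powers reduce modulo 21.
37 mod 21 = 16
So ω_21^37 = ω_21^16 = e^(-2πi·16/21)

ω_21^37 = ω_21^16 = 0.0747+0.9972i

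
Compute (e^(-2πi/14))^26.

Since ω_14^14 = 1, powers reduce modulo 14.
26 mod 14 = 12
So ω_14^26 = ω_14^12 = e^(-2πi·12/14)

ω_14^26 = ω_14^12 = 0.6235+0.7818i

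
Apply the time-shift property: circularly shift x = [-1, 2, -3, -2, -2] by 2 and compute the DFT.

Time shift by 2: X_shifted[k] = ω_5^(2k) · X[k]
Shifted x = [-2, -2, -1, 2, -3]

DFT(x[n-2]) = [-6, -4.3541+0.8123i, 2.3541-3.4410i, 2.3541+3.4410i, -4.3541-0.8123i]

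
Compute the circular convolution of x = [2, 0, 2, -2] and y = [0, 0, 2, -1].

(x ⊛ y)[n] = Σ(m=0 to 3) x[m] · y[(n-m) mod 4]

Computing each output sample:
(x ⊛ y)[0] = 4
(x ⊛ y)[1] = -6
(x ⊛ y)[2] = 6
(x ⊛ y)[3] = -2

x ⊛ y = [4, -6, 6, -2]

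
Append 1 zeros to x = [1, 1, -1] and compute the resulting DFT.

Original 3-point DFT: [1, 1.0000-1.7321i, 1.0000+1.7321i]
Zero-padded 4-point DFT provides frequency interpolation.

DFT_4([x, 0, ...]) = [1, 2-1i, -1, 2+1i]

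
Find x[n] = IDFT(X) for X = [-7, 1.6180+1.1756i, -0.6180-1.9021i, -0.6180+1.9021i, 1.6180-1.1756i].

x[n] = (1/5) Σ(k=0 to 4) X[k] · e^(2πikn/5)

Computing each x[n]:
x[0] = -1
x[1] = -1
x[2] = -3
x[3] = -1
x[4] = -1

x = [-1, -1, -3, -1, -1]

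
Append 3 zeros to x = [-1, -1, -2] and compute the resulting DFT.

Original 3-point DFT: [-4, 0.5000-0.8660i, 0.5000+0.8660i]
Zero-padded 6-point DFT provides frequency interpolation.

DFT_6([x, 0, ...]) = [-4, -0.5000+2.5981i, 0.5000-0.8660i, -2, 0.5000+0.8660i, -0.5000-2.5981i]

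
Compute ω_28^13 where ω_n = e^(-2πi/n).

ω_28^13 = e^(-2πi·13/28)
= cos(-2π·13/28) + i·sin(-2π·13/28)
= cos(-26π/28) + i·sin(-26π/28)

ω_28^13 = cos(-26π/28) + i·sin(-26π/28) = -0.9749-0.2225i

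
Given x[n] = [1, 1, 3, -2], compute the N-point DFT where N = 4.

X[k] = Σ(n=0 to 3) x[n] · ω_4^(nk)
where ω_4 = e^(-2πi/4)

Computing each X[k]:
X[0] = 3
X[1] = -2-3i
X[2] = 5
X[3] = -2+3i

X = [3, -2-3i, 5, -2+3i]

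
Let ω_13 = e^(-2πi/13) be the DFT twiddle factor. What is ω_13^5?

ω_13^5 = e^(-2πi·5/13)
= cos(-2π·5/13) + i·sin(-2π·5/13)
= cos(-10π/13) + i·sin(-10π/13)

ω_13^5 = cos(-10π/13) + i·sin(-10π/13) = -0.7485-0.6631i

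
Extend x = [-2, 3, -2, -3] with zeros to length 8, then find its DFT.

Original 4-point DFT: [-4, -6i, -4, 6i]
Zero-padded 8-point DFT provides frequency interpolation.

DFT_8([x, 0, ...]) = [-4, 2.2426+2.0000i, -6i, -6.2426-2.0000i, -4, -6.2426+2.0000i, 6i, 2.2426-2.0000i]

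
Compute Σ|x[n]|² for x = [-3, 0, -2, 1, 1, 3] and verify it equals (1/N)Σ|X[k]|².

Time domain:
Σ|x[n]|² = |-3|² + |0|² + |-2|² + |1|² + |1|² + |3|² = 24.0000

Frequency domain:
(1/6)Σ|X[k]|² = (1/6)(|0|² + |-2.0000+5.1962i|² + |-3|² + |-8|² + |-3|² + |-2.0000-5.1962i|²) = (1/6)·144.0000 = 24.0000

Both sides agree, confirming Parseval's theorem.

Σ|x[n]|² = (1/N)Σ|X[k]|² = 24.0000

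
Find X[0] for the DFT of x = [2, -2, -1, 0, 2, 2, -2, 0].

X[0] = Σ(n=0 to 7) x[n] · ω_8^0 = Σ x[n]
= (2) + (-2) + (-1) + (0) + (2) + (2) + (-2) + (0)

X[0] = 1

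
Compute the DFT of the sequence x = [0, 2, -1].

X[k] = Σ(n=0 to 2) x[n] · ω_3^(nk)
where ω_3 = e^(-2πi/3)

Computing each X[k]:
X[0] = 1
X[1] = -0.5000-2.5981i
X[2] = -0.5000+2.5981i

X = [1, -0.5000-2.5981i, -0.5000+2.5981i]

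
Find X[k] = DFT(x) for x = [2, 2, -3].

X[k] = Σ(n=0 to 2) x[n] · ω_3^(nk)
where ω_3 = e^(-2πi/3)

Computing each X[k]:
X[0] = 1
X[1] = 2.5000-4.3301i
X[2] = 2.5000+4.3301i

X = [1, 2.5000-4.3301i, 2.5000+4.3301i]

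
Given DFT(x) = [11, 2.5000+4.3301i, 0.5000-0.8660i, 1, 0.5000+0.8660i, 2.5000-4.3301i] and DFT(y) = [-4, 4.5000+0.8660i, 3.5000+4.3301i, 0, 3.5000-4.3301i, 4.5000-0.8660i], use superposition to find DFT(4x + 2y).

By linearity: DFT(4x + 2y) = 4·DFT(x) + 2·DFT(y)
= 4·[11, 2.5000+4.3301i, 0.5000-0.8660i, 1, 0.5000+0.8660i, 2.5000-4.3301i] + 2·[-4, 4.5000+0.8660i, 3.5000+4.3301i, 0, 3.5000-4.3301i, 4.5000-0.8660i]

Computing element-wise:
Z[0] = 4·(11) + 2·(-4) = 36
Z[1] = 4·(2.5000+4.3301i) + 2·(4.5000+0.8660i) = 19.0000+19.0524i
Z[2] = 4·(0.5000-0.8660i) + 2·(3.5000+4.3301i) = 9.0000+5.1962i
Z[3] = 4·(1) + 2·(0) = 4
Z[4] = 4·(0.5000+0.8660i) + 2·(3.5000-4.3301i) = 9.0000-5.1962i
Z[5] = 4·(2.5000-4.3301i) + 2·(4.5000-0.8660i) = 19.0000-19.0524i

DFT(4x + 2y) = 4·X + 2·Y = [36, 19.0000+19.0524i, 9.0000+5.1962i, 4, 9.0000-5.1962i, 19.0000-19.0524i]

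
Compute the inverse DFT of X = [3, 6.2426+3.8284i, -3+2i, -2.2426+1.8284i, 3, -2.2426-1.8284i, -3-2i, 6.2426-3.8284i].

x[n] = (1/8) Σ(k=0 to 7) X[k] · e^(2πikn/8)

Computing each x[n]:
x[0] = 1
x[1] = 0
x[2] = 1
x[3] = -2
x[4] = -1
x[5] = -1
x[6] = 2
x[7] = 3

x = [1, 0, 1, -2, -1, -1, 2, 3]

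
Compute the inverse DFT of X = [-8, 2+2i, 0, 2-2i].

x[n] = (1/4) Σ(k=0 to 3) X[k] · e^(2πikn/4)

Computing each x[n]:
x[0] = -1
x[1] = -3
x[2] = -3
x[3] = -1

x = [-1, -3, -3, -1]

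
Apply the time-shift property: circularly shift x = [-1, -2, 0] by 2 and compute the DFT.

Time shift by 2: X_shifted[k] = ω_3^(2k) · X[k]
Shifted x = [-2, 0, -1]

DFT(x[n-2]) = [-3, -1.5000-0.8660i, -1.5000+0.8660i]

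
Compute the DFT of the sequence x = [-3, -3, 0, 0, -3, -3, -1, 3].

X[k] = Σ(n=0 to 7) x[n] · ω_8^(nk)
where ω_8 = e^(-2πi/8)

Computing each X[k]:
X[0] = -10
X[1] = 2.1213+1.1213i
X[2] = -5+9i
X[3] = -2.1213+3.1213i
X[4] = -4
X[5] = -2.1213-3.1213i
X[6] = -5-9i
X[7] = 2.1213-1.1213i

X = [-10, 2.1213+1.1213i, -5+9i, -2.1213+3.1213i, -4, -2.1213-3.1213i, -5-9i, 2.1213-1.1213i]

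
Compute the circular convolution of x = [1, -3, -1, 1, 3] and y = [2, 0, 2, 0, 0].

(x ⊛ y)[n] = Σ(m=0 to 4) x[m] · y[(n-m) mod 5]

Computing each output sample:
(x ⊛ y)[0] = 4
(x ⊛ y)[1] = 0
(x ⊛ y)[2] = 0
(x ⊛ y)[3] = -4
(x ⊛ y)[4] = 4

x ⊛ y = [4, 0, 0, -4, 4]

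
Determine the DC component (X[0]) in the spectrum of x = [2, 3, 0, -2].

X[0] = Σ(n=0 to 3) x[n] · ω_4^0 = Σ x[n]
= (2) + (3) + (0) + (-2)

X[0] = 3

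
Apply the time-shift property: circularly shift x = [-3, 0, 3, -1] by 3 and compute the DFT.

Time shift by 3: X_shifted[k] = ω_4^(3k) · X[k]
Shifted x = [0, 3, -1, -3]

DFT(x[n-3]) = [-1, 1-6i, -1, 1+6i]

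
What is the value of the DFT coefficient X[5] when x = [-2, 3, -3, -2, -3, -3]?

X[5] = Σ(n=0 to 5) x[n] · ω_6^(5n) where ω_6 = e^(-2πi/6)
= (-2)·ω_6^0 + (3)·ω_6^5 + (-3)·ω_6^10 + (-2)·ω_6^15 + (-3)·ω_6^20 + (-3)·ω_6^25

X[5] = 3.0000+5.1962i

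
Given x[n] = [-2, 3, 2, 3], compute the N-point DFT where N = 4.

X[k] = Σ(n=0 to 3) x[n] · ω_4^(nk)
where ω_4 = e^(-2πi/4)

Computing each X[k]:
X[0] = 6
X[1] = -4
X[2] = -6
X[3] = -4

X = [6, -4, -6, -4]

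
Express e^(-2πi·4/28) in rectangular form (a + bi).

ω_28^4 = e^(-2πi·4/28)
= cos(-2π·4/28) + i·sin(-2π·4/28)
= cos(-8π/28) + i·sin(-8π/28)

ω_28^4 = cos(-8π/28) + i·sin(-8π/28) = 0.6235-0.7818i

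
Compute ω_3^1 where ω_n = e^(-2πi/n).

ω_3^1 = e^(-2πi·1/3)
= cos(-2π·1/3) + i·sin(-2π·1/3)
= cos(-2π/3) + i·sin(-2π/3)

ω_3^1 = cos(-2π/3) + i·sin(-2π/3) = -0.5000-0.8660i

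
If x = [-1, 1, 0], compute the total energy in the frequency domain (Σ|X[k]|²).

Parseval: Σ|x[n]|² = (1/N)Σ|X[k]|², so Σ|X[k]|² = N·Σ|x[n]|² = 3·2.0000

Σ|X[k]|² = N·Σ|x[n]|² = 3·2.0000 = 6.0000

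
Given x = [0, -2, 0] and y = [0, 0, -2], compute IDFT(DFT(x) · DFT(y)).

(x ⊛ y)[n] = Σ(m=0 to 2) x[m] · y[(n-m) mod 3]

Computing each output sample:
(x ⊛ y)[0] = 4
(x ⊛ y)[1] = 0
(x ⊛ y)[2] = 0

x ⊛ y = [4, 0, 0]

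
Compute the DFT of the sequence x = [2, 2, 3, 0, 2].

X[k] = Σ(n=0 to 4) x[n] · ω_5^(nk)
where ω_5 = e^(-2πi/5)

Computing each X[k]:
X[0] = 9
X[1] = 0.8090-1.7634i
X[2] = -0.3090+2.8532i
X[3] = -0.3090-2.8532i
X[4] = 0.8090+1.7634i

X = [9, 0.8090-1.7634i, -0.3090+2.8532i, -0.3090-2.8532i, 0.8090+1.7634i]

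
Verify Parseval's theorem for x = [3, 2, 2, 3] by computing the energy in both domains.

Time domain:
Σ|x[n]|² = |3|² + |2|² + |2|² + |3|² = 26.0000

Frequency domain:
(1/4)Σ|X[k]|² = (1/4)(|10|² + |1+1i|² + |0|² + |1-1i|²) = (1/4)·104.0000 = 26.0000

Both sides agree, confirming Parseval's theorem.

Σ|x[n]|² = (1/N)Σ|X[k]|² = 26.0000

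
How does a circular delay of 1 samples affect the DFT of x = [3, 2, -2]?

Time shift by 1: X_shifted[k] = ω_3^(1k) · X[k]
Shifted x = [-2, 3, 2]

DFT(x[n-1]) = [3, -4.5000-0.8660i, -4.5000+0.8660i]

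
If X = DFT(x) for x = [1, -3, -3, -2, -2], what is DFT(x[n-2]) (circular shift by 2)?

Time shift by 2: X_shifted[k] = ω_5^(2k) · X[k]
Shifted x = [-2, -2, 1, -3, -3]

DFT(x[n-2]) = [-9, -1.9271-3.3022i, 1.4271+3.2164i, 1.4271-3.2164i, -1.9271+3.3022i]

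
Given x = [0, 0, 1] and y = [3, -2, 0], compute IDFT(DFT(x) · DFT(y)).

(x ⊛ y)[n] = Σ(m=0 to 2) x[m] · y[(n-m) mod 3]

Computing each output sample:
(x ⊛ y)[0] = -2
(x ⊛ y)[1] = 0
(x ⊛ y)[2] = 3

x ⊛ y = [-2, 0, 3]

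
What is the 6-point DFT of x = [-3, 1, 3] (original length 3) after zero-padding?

Original 3-point DFT: [1, -5.0000+1.7321i, -5.0000-1.7321i]
Zero-padded 6-point DFT provides frequency interpolation.

DFT_6([x, 0, ...]) = [1, -4.0000-3.4641i, -5.0000+1.7321i, -1, -5.0000-1.7321i, -4.0000+3.4641i]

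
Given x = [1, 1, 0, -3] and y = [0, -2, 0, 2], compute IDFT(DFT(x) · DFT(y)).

(x ⊛ y)[n] = Σ(m=0 to 3) x[m] · y[(n-m) mod 4]

Computing each output sample:
(x ⊛ y)[0] = 8
(x ⊛ y)[1] = -2
(x ⊛ y)[2] = -8
(x ⊛ y)[3] = 2

x ⊛ y = [8, -2, -8, 2]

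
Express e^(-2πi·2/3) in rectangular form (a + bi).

ω_3^2 = e^(-2πi·2/3)
= cos(-2π·2/3) + i·sin(-2π·2/3)
= cos(-4π/3) + i·sin(-4π/3)

ω_3^2 = cos(-4π/3) + i·sin(-4π/3) = -0.5000+0.8660i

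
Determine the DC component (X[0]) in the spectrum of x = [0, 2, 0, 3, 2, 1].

X[0] = Σ(n=0 to 5) x[n] · ω_6^0 = Σ x[n]
= (0) + (2) + (0) + (3) + (2) + (1)

X[0] = 8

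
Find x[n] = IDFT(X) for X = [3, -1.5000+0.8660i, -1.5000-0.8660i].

x[n] = (1/3) Σ(k=0 to 2) X[k] · e^(2πikn/3)

Computing each x[n]:
x[0] = 0
x[1] = 1
x[2] = 2

x = [0, 1, 2]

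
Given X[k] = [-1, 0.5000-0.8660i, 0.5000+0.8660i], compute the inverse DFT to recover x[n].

x[n] = (1/3) Σ(k=0 to 2) X[k] · e^(2πikn/3)

Computing each x[n]:
x[0] = 0
x[1] = 0
x[2] = -1

x = [0, 0, -1]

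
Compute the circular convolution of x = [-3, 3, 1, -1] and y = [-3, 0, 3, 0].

(x ⊛ y)[n] = Σ(m=0 to 3) x[m] · y[(n-m) mod 4]

Computing each output sample:
(x ⊛ y)[0] = 12
(x ⊛ y)[1] = -12
(x ⊛ y)[2] = -12
(x ⊛ y)[3] = 12

x ⊛ y = [12, -12, -12, 12]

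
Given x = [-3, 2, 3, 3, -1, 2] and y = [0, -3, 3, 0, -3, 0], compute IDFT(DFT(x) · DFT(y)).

(x ⊛ y)[n] = Σ(m=0 to 5) x[m] · y[(n-m) mod 6]

Computing each output sample:
(x ⊛ y)[0] = -18
(x ⊛ y)[1] = 6
(x ⊛ y)[2] = -12
(x ⊛ y)[3] = -9
(x ⊛ y)[4] = 9
(x ⊛ y)[5] = 6

x ⊛ y = [-18, 6, -12, -9, 9, 6]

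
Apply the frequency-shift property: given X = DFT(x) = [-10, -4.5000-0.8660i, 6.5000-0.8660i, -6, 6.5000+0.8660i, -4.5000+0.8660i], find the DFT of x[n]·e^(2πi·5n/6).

Modulation property: DFT(ω_6^(-5n)·x[n]) = X[(k-5) mod 6], so circularly shift X by 5 positions.

X[k-5] = [-4.5000-0.8660i, 6.5000-0.8660i, -6, 6.5000+0.8660i, -4.5000+0.8660i, -10]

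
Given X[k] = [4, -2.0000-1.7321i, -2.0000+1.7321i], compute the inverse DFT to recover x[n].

x[n] = (1/3) Σ(k=0 to 2) X[k] · e^(2πikn/3)

Computing each x[n]:
x[0] = 0
x[1] = 3
x[2] = 1

x = [0, 3, 1]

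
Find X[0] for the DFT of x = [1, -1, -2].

X[0] = Σ(n=0 to 2) x[n] · ω_3^0 = Σ x[n]
= (1) + (-1) + (-2)

X[0] = -2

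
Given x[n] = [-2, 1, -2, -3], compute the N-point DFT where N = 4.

X[k] = Σ(n=0 to 3) x[n] · ω_4^(nk)
where ω_4 = e^(-2πi/4)

Computing each X[k]:
X[0] = -6
X[1] = -4i
X[2] = -2
X[3] = 4i

X = [-6, -4i, -2, 4i]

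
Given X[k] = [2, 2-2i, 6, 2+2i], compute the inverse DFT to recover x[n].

x[n] = (1/4) Σ(k=0 to 3) X[k] · e^(2πikn/4)

Computing each x[n]:
x[0] = 3
x[1] = 0
x[2] = 1
x[3] = -2

x = [3, 0, 1, -2]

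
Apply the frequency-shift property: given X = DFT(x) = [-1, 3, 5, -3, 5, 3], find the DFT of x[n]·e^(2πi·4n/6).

Modulation property: DFT(ω_6^(-4n)·x[n]) = X[(k-4) mod 6], so circularly shift X by 4 positions.

X[k-4] = [5, -3, 5, 3, -1, 3]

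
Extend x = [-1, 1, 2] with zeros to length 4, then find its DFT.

Original 3-point DFT: [2, -2.5000+0.8660i, -2.5000-0.8660i]
Zero-padded 4-point DFT provides frequency interpolation.

DFT_4([x, 0, ...]) = [2, -3-1i, 0, -3+1i]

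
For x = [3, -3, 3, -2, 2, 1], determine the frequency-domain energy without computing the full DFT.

Parseval: Σ|x[n]|² = (1/N)Σ|X[k]|², so Σ|X[k]|² = N·Σ|x[n]|² = 6·36.0000

Σ|X[k]|² = N·Σ|x[n]|² = 6·36.0000 = 216.0000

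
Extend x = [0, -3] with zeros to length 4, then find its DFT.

Original 2-point DFT: [-3, 3]
Zero-padded 4-point DFT provides frequency interpolation.

DFT_4([x, 0, ...]) = [-3, 3i, 3, -3i]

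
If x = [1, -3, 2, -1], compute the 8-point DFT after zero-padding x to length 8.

Original 4-point DFT: [-1, -1+2i, 7, -1-2i]
Zero-padded 8-point DFT provides frequency interpolation.

DFT_8([x, 0, ...]) = [-1, -0.4142+0.8284i, -1+2i, 2.4142+4.8284i, 7, 2.4142-4.8284i, -1-2i, -0.4142-0.8284i]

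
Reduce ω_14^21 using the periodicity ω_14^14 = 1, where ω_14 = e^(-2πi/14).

Since ω_14^14 = 1, powers reduce modulo 14.
21 mod 14 = 7
So ω_14^21 = ω_14^7 = e^(-2πi·7/14)

ω_14^21 = ω_14^7 = -1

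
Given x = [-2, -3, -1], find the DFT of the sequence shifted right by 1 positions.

Time shift by 1: X_shifted[k] = ω_3^(1k) · X[k]
Shifted x = [-1, -2, -3]

DFT(x[n-1]) = [-6, 1.5000-0.8660i, 1.5000+0.8660i]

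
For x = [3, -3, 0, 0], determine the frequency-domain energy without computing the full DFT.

Parseval: Σ|x[n]|² = (1/N)Σ|X[k]|², so Σ|X[k]|² = N·Σ|x[n]|² = 4·18.0000

Σ|X[k]|² = N·Σ|x[n]|² = 4·18.0000 = 72.0000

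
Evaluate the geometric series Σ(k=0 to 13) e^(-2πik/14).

Sum of all nth roots of unity equals 0 for n > 1 (geometric series with r ≠ 1).

0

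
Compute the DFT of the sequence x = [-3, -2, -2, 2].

X[k] = Σ(n=0 to 3) x[n] · ω_4^(nk)
where ω_4 = e^(-2πi/4)

Computing each X[k]:
X[0] = -5
X[1] = -1+4i
X[2] = -5
X[3] = -1-4i

X = [-5, -1+4i, -5, -1-4i]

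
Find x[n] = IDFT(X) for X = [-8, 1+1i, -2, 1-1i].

x[n] = (1/4) Σ(k=0 to 3) X[k] · e^(2πikn/4)

Computing each x[n]:
x[0] = -2
x[1] = -2
x[2] = -3
x[3] = -1

x = [-2, -2, -3, -1]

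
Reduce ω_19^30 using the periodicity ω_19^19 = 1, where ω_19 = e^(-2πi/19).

Since ω_19^19 = 1, powers reduce modulo 19.
30 mod 19 = 11
So ω_19^30 = ω_19^11 = e^(-2πi·11/19)

ω_19^30 = ω_19^11 = -0.8795+0.4759i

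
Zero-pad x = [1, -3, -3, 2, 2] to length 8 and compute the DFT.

Original 5-point DFT: [-1, 1.5000+7.6942i, 1.5000-1.8164i, 1.5000+1.8164i, 1.5000-7.6942i]
Zero-padded 8-point DFT provides frequency interpolation.

DFT_8([x, 0, ...]) = [-1, -4.5355+3.7071i, 6+5i, 2.5355-2.2929i, 1, 2.5355+2.2929i, 6-5i, -4.5355-3.7071i]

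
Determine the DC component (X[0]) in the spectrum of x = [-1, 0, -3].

X[0] = Σ(n=0 to 2) x[n] · ω_3^0 = Σ x[n]
= (-1) + (0) + (-3)

X[0] = -4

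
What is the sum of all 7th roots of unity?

Sum of all nth roots of unity equals 0 for n > 1 (geometric series with r ≠ 1).

0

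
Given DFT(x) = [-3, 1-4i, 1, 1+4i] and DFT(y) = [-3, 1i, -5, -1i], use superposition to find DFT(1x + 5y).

By linearity: DFT(1x + 5y) = 1·DFT(x) + 5·DFT(y)
= 1·[-3, 1-4i, 1, 1+4i] + 5·[-3, 1i, -5, -1i]

Computing element-wise:
Z[0] = 1·(-3) + 5·(-3) = -18
Z[1] = 1·(1-4i) + 5·(1i) = 1+1i
Z[2] = 1·(1) + 5·(-5) = -24
Z[3] = 1·(1+4i) + 5·(-1i) = 1-1i

DFT(1x + 5y) = 1·X + 5·Y = [-18, 1+1i, -24, 1-1i]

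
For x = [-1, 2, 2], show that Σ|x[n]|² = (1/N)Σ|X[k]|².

Time domain:
Σ|x[n]|² = |-1|² + |2|² + |2|² = 9.0000

Frequency domain:
(1/3)Σ|X[k]|² = (1/3)(|3|² + |-3|² + |-3|²) = (1/3)·27.0000 = 9.0000

Both sides agree, confirming Parseval's theorem.

Σ|x[n]|² = (1/N)Σ|X[k]|² = 9.0000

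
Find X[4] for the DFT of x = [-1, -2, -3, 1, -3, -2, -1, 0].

X[4] = Σ(n=0 to 7) x[n] · ω_8^(4n) where ω_8 = e^(-2πi/8)
= (-1)·ω_8^0 + (-2)·ω_8^4 + (-3)·ω_8^8 + (1)·ω_8^12 + (-3)·ω_8^16 + (-2)·ω_8^20 + (-1)·ω_8^24 + (0)·ω_8^28

X[4] = -5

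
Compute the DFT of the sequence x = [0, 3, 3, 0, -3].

X[k] = Σ(n=0 to 4) x[n] · ω_5^(nk)
where ω_5 = e^(-2πi/5)

Computing each X[k]:
X[0] = 3
X[1] = -2.4271-7.4697i
X[2] = 0.9271-0.6735i
X[3] = 0.9271+0.6735i
X[4] = -2.4271+7.4697i

X = [3, -2.4271-7.4697i, 0.9271-0.6735i, 0.9271+0.6735i, -2.4271+7.4697i]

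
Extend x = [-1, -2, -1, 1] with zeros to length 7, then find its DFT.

Original 4-point DFT: [-3, 3i, -1, -3i]
Zero-padded 7-point DFT provides frequency interpolation.

DFT_7([x, 0, ...]) = [-3, -2.9254+2.1047i, 0.9695+2.2978i, -0.0441-0.8890i, -0.0441+0.8890i, 0.9695-2.2978i, -2.9254-2.1047i]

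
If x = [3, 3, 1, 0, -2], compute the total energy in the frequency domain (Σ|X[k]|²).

Parseval: Σ|x[n]|² = (1/N)Σ|X[k]|², so Σ|X[k]|² = N·Σ|x[n]|² = 5·23.0000

Σ|X[k]|² = N·Σ|x[n]|² = 5·23.0000 = 115.0000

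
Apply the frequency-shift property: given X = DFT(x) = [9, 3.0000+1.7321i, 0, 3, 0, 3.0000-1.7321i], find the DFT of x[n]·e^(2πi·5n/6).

Modulation property: DFT(ω_6^(-5n)·x[n]) = X[(k-5) mod 6], so circularly shift X by 5 positions.

X[k-5] = [3.0000+1.7321i, 0, 3, 0, 3.0000-1.7321i, 9]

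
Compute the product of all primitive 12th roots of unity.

The primitive 12th roots of unity are ω_12^k for k coprime to 12: k ∈ {1, 5, 7, 11}
Their product equals the constant term of the cyclotomic polynomial Φ_12(x) up to sign.
For n ≥ 3, the product of all primitive nth roots of unity is 1. (For n=1 it is 1; for n=2 it is -1.)

1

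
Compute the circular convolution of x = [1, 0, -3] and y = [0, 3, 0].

(x ⊛ y)[n] = Σ(m=0 to 2) x[m] · y[(n-m) mod 3]

Computing each output sample:
(x ⊛ y)[0] = -9
(x ⊛ y)[1] = 3
(x ⊛ y)[2] = 0

x ⊛ y = [-9, 3, 0]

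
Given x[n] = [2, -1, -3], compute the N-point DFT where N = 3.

X[k] = Σ(n=0 to 2) x[n] · ω_3^(nk)
where ω_3 = e^(-2πi/3)

Computing each X[k]:
X[0] = -2
X[1] = 4.0000-1.7321i
X[2] = 4.0000+1.7321i

X = [-2, 4.0000-1.7321i, 4.0000+1.7321i]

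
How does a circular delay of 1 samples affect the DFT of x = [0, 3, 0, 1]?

Time shift by 1: X_shifted[k] = ω_4^(1k) · X[k]
Shifted x = [1, 0, 3, 0]

DFT(x[n-1]) = [4, -2, 4, -2]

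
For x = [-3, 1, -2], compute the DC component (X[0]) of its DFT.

X[0] = Σ(n=0 to 2) x[n] · ω_3^0 = Σ x[n]
= (-3) + (1) + (-2)

X[0] = -4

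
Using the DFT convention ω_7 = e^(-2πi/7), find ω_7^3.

ω_7^3 = e^(-2πi·3/7)
= cos(-2π·3/7) + i·sin(-2π·3/7)
= cos(-6π/7) + i·sin(-6π/7)

ω_7^3 = cos(-6π/7) + i·sin(-6π/7) = -0.9010-0.4339i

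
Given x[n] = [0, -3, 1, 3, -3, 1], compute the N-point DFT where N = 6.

X[k] = Σ(n=0 to 5) x[n] · ω_6^(nk)
where ω_6 = e^(-2πi/6)

Computing each X[k]:
X[0] = -1
X[1] = -3
X[2] = 5.0000+6.9282i
X[3] = -3
X[4] = 5.0000-6.9282i
X[5] = -3

X = [-1, -3, 5.0000+6.9282i, -3, 5.0000-6.9282i, -3]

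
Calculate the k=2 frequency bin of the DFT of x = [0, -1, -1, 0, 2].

X[2] = Σ(n=0 to 4) x[n] · ω_5^(2n) where ω_5 = e^(-2πi/5)
= (0)·ω_5^0 + (-1)·ω_5^2 + (-1)·ω_5^4 + (0)·ω_5^6 + (2)·ω_5^8

X[2] = -1.1180+0.8123i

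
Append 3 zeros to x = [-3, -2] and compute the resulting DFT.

Original 2-point DFT: [-5, -1]
Zero-padded 5-point DFT provides frequency interpolation.

DFT_5([x, 0, ...]) = [-5, -3.6180+1.9021i, -1.3820+1.1756i, -1.3820-1.1756i, -3.6180-1.9021i]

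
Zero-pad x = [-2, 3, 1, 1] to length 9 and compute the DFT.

Original 4-point DFT: [3, -3-2i, -5, -3+2i]
Zero-padded 9-point DFT provides frequency interpolation.

DFT_9([x, 0, ...]) = [3, -0.0282-3.7792i, -2.9187-2.4304i, -3.0000-1.7321i, -4.5530-1.2493i, -4.5530+1.2493i, -3.0000+1.7321i, -2.9187+2.4304i, -0.0282+3.7792i]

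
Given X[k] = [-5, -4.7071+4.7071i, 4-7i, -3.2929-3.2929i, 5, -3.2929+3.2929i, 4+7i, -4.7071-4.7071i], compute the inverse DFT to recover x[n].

x[n] = (1/8) Σ(k=0 to 7) X[k] · e^(2πikn/8)

Computing each x[n]:
x[0] = -1
x[1] = 0
x[2] = -3
x[3] = -3
x[4] = 3
x[5] = 1
x[6] = 1
x[7] = -3

x = [-1, 0, -3, -3, 3, 1, 1, -3]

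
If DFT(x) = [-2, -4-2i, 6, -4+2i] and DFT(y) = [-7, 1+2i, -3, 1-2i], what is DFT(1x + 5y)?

By linearity: DFT(1x + 5y) = 1·DFT(x) + 5·DFT(y)
= 1·[-2, -4-2i, 6, -4+2i] + 5·[-7, 1+2i, -3, 1-2i]

Computing element-wise:
Z[0] = 1·(-2) + 5·(-7) = -37
Z[1] = 1·(-4-2i) + 5·(1+2i) = 1+8i
Z[2] = 1·(6) + 5·(-3) = -9
Z[3] = 1·(-4+2i) + 5·(1-2i) = 1-8i

DFT(1x + 5y) = 1·X + 5·Y = [-37, 1+8i, -9, 1-8i]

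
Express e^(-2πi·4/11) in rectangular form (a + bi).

ω_11^4 = e^(-2πi·4/11)
= cos(-2π·4/11) + i·sin(-2π·4/11)
= cos(-8π/11) + i·sin(-8π/11)

ω_11^4 = cos(-8π/11) + i·sin(-8π/11) = -0.6549-0.7557i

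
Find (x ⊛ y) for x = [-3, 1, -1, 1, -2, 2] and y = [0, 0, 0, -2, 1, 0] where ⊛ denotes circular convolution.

(x ⊛ y)[n] = Σ(m=0 to 5) x[m] · y[(n-m) mod 6]

Computing each output sample:
(x ⊛ y)[0] = -3
(x ⊛ y)[1] = 5
(x ⊛ y)[2] = -6
(x ⊛ y)[3] = 8
(x ⊛ y)[4] = -5
(x ⊛ y)[5] = 3

x ⊛ y = [-3, 5, -6, 8, -5, 3]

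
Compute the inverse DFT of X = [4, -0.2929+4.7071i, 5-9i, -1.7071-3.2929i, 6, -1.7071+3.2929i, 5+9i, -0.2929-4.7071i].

x[n] = (1/8) Σ(k=0 to 7) X[k] · e^(2πikn/8)

Computing each x[n]:
x[0] = 2
x[1] = 2
x[2] = -2
x[3] = -3
x[4] = 3
x[5] = 2
x[6] = 2
x[7] = -2

x = [2, 2, -2, -3, 3, 2, 2, -2]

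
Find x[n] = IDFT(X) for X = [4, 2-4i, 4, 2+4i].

x[n] = (1/4) Σ(k=0 to 3) X[k] · e^(2πikn/4)

Computing each x[n]:
x[0] = 3
x[1] = 2
x[2] = 1
x[3] = -2

x = [3, 2, 1, -2]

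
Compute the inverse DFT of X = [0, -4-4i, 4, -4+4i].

x[n] = (1/4) Σ(k=0 to 3) X[k] · e^(2πikn/4)

Computing each x[n]:
x[0] = -1
x[1] = 1
x[2] = 3
x[3] = -3

x = [-1, 1, 3, -3]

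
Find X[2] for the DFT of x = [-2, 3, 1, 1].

X[2] = Σ(n=0 to 3) x[n] · ω_4^(2n) where ω_4 = e^(-2πi/4)
= (-2)·ω_4^0 + (3)·ω_4^2 + (1)·ω_4^4 + (1)·ω_4^6

X[2] = -5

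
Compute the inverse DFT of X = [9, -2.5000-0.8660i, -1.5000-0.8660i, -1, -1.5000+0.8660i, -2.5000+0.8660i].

x[n] = (1/6) Σ(k=0 to 5) X[k] · e^(2πikn/6)

Computing each x[n]:
x[0] = 0
x[1] = 2
x[2] = 2
x[3] = 2
x[4] = 2
x[5] = 1

x = [0, 2, 2, 2, 2, 1]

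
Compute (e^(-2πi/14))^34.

Since ω_14^14 = 1, powers reduce modulo 14.
34 mod 14 = 6
So ω_14^34 = ω_14^6 = e^(-2πi·6/14)

ω_14^34 = ω_14^6 = -0.9010-0.4339i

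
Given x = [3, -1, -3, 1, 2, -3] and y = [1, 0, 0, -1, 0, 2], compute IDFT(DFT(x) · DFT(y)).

(x ⊛ y)[n] = Σ(m=0 to 5) x[m] · y[(n-m) mod 6]

Computing each output sample:
(x ⊛ y)[0] = 0
(x ⊛ y)[1] = -9
(x ⊛ y)[2] = 2
(x ⊛ y)[3] = 2
(x ⊛ y)[4] = -3
(x ⊛ y)[5] = 6

x ⊛ y = [0, -9, 2, 2, -3, 6]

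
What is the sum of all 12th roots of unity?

Sum of all nth roots of unity equals 0 for n > 1 (geometric series with r ≠ 1).

0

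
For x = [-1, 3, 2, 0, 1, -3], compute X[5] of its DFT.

X[5] = Σ(n=0 to 5) x[n] · ω_6^(5n) where ω_6 = e^(-2πi/6)
= (-1)·ω_6^0 + (3)·ω_6^5 + (2)·ω_6^10 + (0)·ω_6^15 + (1)·ω_6^20 + (-3)·ω_6^25

X[5] = -2.5000+6.0622i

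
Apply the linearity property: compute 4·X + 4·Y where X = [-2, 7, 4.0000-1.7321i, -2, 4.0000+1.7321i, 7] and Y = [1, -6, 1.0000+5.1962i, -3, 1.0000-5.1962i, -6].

By linearity: DFT(4x + 4y) = 4·DFT(x) + 4·DFT(y)
= 4·[-2, 7, 4.0000-1.7321i, -2, 4.0000+1.7321i, 7] + 4·[1, -6, 1.0000+5.1962i, -3, 1.0000-5.1962i, -6]

Computing element-wise:
Z[0] = 4·(-2) + 4·(1) = -4
Z[1] = 4·(7) + 4·(-6) = 4
Z[2] = 4·(4.0000-1.7321i) + 4·(1.0000+5.1962i) = 20.0000+13.8564i
Z[3] = 4·(-2) + 4·(-3) = -20
Z[4] = 4·(4.0000+1.7321i) + 4·(1.0000-5.1962i) = 20.0000-13.8564i
Z[5] = 4·(7) + 4·(-6) = 4

DFT(4x + 4y) = 4·X + 4·Y = [-4, 4, 20.0000+13.8564i, -20, 20.0000-13.8564i, 4]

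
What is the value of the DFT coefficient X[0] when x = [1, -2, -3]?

X[0] = Σ(n=0 to 2) x[n] · ω_3^0 = Σ x[n]
= (1) + (-2) + (-3)

X[0] = -4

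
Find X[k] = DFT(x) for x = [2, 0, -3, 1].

X[k] = Σ(n=0 to 3) x[n] · ω_4^(nk)
where ω_4 = e^(-2πi/4)

Computing each X[k]:
X[0] = 0
X[1] = 5+1i
X[2] = -2
X[3] = 5-1i

X = [0, 5+1i, -2, 5-1i]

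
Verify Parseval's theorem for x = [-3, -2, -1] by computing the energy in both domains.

Time domain:
Σ|x[n]|² = |-3|² + |-2|² + |-1|² = 14.0000

Frequency domain:
(1/3)Σ|X[k]|² = (1/3)(|-6|² + |-1.5000+0.8660i|² + |-1.5000-0.8660i|²) = (1/3)·42.0000 = 14.0000

Both sides agree, confirming Parseval's theorem.

Σ|x[n]|² = (1/N)Σ|X[k]|² = 14.0000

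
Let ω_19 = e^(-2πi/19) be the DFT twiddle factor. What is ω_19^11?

ω_19^11 = e^(-2πi·11/19)
= cos(-2π·11/19) + i·sin(-2π·11/19)
= cos(-22π/19) + i·sin(-22π/19)

ω_19^11 = cos(-22π/19) + i·sin(-22π/19) = -0.8795+0.4759i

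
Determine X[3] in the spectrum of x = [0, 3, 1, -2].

X[3] = Σ(n=0 to 3) x[n] · ω_4^(3n) where ω_4 = e^(-2πi/4)
= (0)·ω_4^0 + (3)·ω_4^3 + (1)·ω_4^6 + (-2)·ω_4^9

X[3] = -1+5i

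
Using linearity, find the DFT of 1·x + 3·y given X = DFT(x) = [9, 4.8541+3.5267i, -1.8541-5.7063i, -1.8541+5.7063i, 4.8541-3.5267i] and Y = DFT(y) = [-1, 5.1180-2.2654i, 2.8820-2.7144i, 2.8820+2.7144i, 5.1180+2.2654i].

By linearity: DFT(1x + 3y) = 1·DFT(x) + 3·DFT(y)
= 1·[9, 4.8541+3.5267i, -1.8541-5.7063i, -1.8541+5.7063i, 4.8541-3.5267i] + 3·[-1, 5.1180-2.2654i, 2.8820-2.7144i, 2.8820+2.7144i, 5.1180+2.2654i]

Computing element-wise:
Z[0] = 1·(9) + 3·(-1) = 6
Z[1] = 1·(4.8541+3.5267i) + 3·(5.1180-2.2654i) = 20.2081-3.2695i
Z[2] = 1·(-1.8541-5.7063i) + 3·(2.8820-2.7144i) = 6.7919-13.8495i
Z[3] = 1·(-1.8541+5.7063i) + 3·(2.8820+2.7144i) = 6.7919+13.8495i
Z[4] = 1·(4.8541-3.5267i) + 3·(5.1180+2.2654i) = 20.2081+3.2695i

DFT(1x + 3y) = 1·X + 3·Y = [6, 20.2081-3.2695i, 6.7919-13.8495i, 6.7919+13.8495i, 20.2081+3.2695i]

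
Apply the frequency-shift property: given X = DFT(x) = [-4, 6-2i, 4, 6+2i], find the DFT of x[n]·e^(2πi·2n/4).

Modulation property: DFT(ω_4^(-2n)·x[n]) = X[(k-2) mod 4], so circularly shift X by 2 positions.

X[k-2] = [4, 6+2i, -4, 6-2i]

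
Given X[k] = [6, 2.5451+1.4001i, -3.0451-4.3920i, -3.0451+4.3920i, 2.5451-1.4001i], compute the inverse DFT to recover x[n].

x[n] = (1/5) Σ(k=0 to 4) X[k] · e^(2πikn/5)

Computing each x[n]:
x[0] = 1
x[1] = 3
x[2] = -2
x[3] = 2
x[4] = 2

x = [1, 3, -2, 2, 2]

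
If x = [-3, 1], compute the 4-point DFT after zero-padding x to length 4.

Original 2-point DFT: [-2, -4]
Zero-padded 4-point DFT provides frequency interpolation.

DFT_4([x, 0, ...]) = [-2, -3-1i, -4, -3+1i]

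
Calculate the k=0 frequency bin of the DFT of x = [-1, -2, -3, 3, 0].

X[0] = Σ(n=0 to 4) x[n] · ω_5^0 = Σ x[n]
= (-1) + (-2) + (-3) + (3) + (0)

X[0] = -3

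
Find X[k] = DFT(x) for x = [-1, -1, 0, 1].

X[k] = Σ(n=0 to 3) x[n] · ω_4^(nk)
where ω_4 = e^(-2πi/4)

Computing each X[k]:
X[0] = -1
X[1] = -1+2i
X[2] = -1
X[3] = -1-2i

X = [-1, -1+2i, -1, -1-2i]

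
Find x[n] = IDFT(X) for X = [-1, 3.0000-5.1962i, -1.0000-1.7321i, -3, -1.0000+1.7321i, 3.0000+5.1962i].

x[n] = (1/6) Σ(k=0 to 5) X[k] · e^(2πikn/6)

Computing each x[n]:
x[0] = 0
x[1] = 3
x[2] = 0
x[3] = -1
x[4] = -2
x[5] = -1

x = [0, 3, 0, -1, -2, -1]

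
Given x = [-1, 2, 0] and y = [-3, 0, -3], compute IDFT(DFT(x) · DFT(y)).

(x ⊛ y)[n] = Σ(m=0 to 2) x[m] · y[(n-m) mod 3]

Computing each output sample:
(x ⊛ y)[0] = -3
(x ⊛ y)[1] = -6
(x ⊛ y)[2] = 3

x ⊛ y = [-3, -6, 3]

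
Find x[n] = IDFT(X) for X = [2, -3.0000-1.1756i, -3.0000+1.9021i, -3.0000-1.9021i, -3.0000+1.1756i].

x[n] = (1/5) Σ(k=0 to 4) X[k] · e^(2πikn/5)

Computing each x[n]:
x[0] = -2
x[1] = 1
x[2] = 2
x[3] = 0
x[4] = 1

x = [-2, 1, 2, 0, 1]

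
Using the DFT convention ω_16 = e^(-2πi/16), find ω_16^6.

ω_16^6 = e^(-2πi·6/16)
= cos(-2π·6/16) + i·sin(-2π·6/16)
= cos(-12π/16) + i·sin(-12π/16)

ω_16^6 = cos(-12π/16) + i·sin(-12π/16) = -0.7071-0.7071i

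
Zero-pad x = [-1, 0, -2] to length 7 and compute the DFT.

Original 3-point DFT: [-3, -1.7321i, 1.7321i]
Zero-padded 7-point DFT provides frequency interpolation.

DFT_7([x, 0, ...]) = [-3, -0.5550+1.9499i, 0.8019-0.8678i, -2.2470-1.5637i, -2.2470+1.5637i, 0.8019+0.8678i, -0.5550-1.9499i]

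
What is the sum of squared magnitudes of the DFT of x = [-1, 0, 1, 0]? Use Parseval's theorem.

Parseval: Σ|x[n]|² = (1/N)Σ|X[k]|², so Σ|X[k]|² = N·Σ|x[n]|² = 4·2.0000

Σ|X[k]|² = N·Σ|x[n]|² = 4·2.0000 = 8.0000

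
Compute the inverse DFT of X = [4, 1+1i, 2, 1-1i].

x[n] = (1/4) Σ(k=0 to 3) X[k] · e^(2πikn/4)

Computing each x[n]:
x[0] = 2
x[1] = 0
x[2] = 1
x[3] = 1

x = [2, 0, 1, 1]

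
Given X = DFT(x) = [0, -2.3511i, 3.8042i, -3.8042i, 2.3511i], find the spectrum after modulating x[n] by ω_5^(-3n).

Modulation property: DFT(ω_5^(-3n)·x[n]) = X[(k-3) mod 5], so circularly shift X by 3 positions.

X[k-3] = [3.8042i, -3.8042i, 2.3511i, 0, -2.3511i]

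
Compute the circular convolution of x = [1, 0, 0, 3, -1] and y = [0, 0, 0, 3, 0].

(x ⊛ y)[n] = Σ(m=0 to 4) x[m] · y[(n-m) mod 5]

Computing each output sample:
(x ⊛ y)[0] = 0
(x ⊛ y)[1] = 9
(x ⊛ y)[2] = -3
(x ⊛ y)[3] = 3
(x ⊛ y)[4] = 0

x ⊛ y = [0, 9, -3, 3, 0]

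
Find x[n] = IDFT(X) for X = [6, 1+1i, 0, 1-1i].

x[n] = (1/4) Σ(k=0 to 3) X[k] · e^(2πikn/4)

Computing each x[n]:
x[0] = 2
x[1] = 1
x[2] = 1
x[3] = 2

x = [2, 1, 1, 2]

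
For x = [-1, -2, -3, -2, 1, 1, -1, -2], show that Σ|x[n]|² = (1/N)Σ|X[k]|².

Time domain:
Σ|x[n]|² = |-1|² + |-2|² + |-3|² + |-2|² + |1|² + |1|² + |-1|² + |-2|² = 25.0000

Frequency domain:
(1/8)Σ|X[k]|² = (1/8)(|-9|² + |-4.1213+4.1213i|² + |4-3i|² + |0.1213+0.1213i|² + |1|² + |0.1213-0.1213i|² + |4+3i|² + |-4.1213-4.1213i|²) = (1/8)·200.0000 = 25.0000

Both sides agree, confirming Parseval's theorem.

Σ|x[n]|² = (1/N)Σ|X[k]|² = 25.0000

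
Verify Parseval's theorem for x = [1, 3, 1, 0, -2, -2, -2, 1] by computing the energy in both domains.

Time domain:
Σ|x[n]|² = |1|² + |3|² + |1|² + |0|² + |-2|² + |-2|² + |-2|² + |1|² = 24.0000

Frequency domain:
(1/8)Σ|X[k]|² = (1/8)(|0|² + |7.2426-5.8284i|² + |0|² + |-1.2426+0.1716i|² + |-4|² + |-1.2426-0.1716i|² + |0|² + |7.2426+5.8284i|²) = (1/8)·192.0000 = 24.0000

Both sides agree, confirming Parseval's theorem.

Σ|x[n]|² = (1/N)Σ|X[k]|² = 24.0000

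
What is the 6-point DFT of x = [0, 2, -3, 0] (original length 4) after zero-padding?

Original 4-point DFT: [-1, 3-2i, -5, 3+2i]
Zero-padded 6-point DFT provides frequency interpolation.

DFT_6([x, 0, ...]) = [-1, 2.5000+0.8660i, 0.5000-4.3301i, -5, 0.5000+4.3301i, 2.5000-0.8660i]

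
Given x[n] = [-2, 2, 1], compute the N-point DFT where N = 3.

X[k] = Σ(n=0 to 2) x[n] · ω_3^(nk)
where ω_3 = e^(-2πi/3)

Computing each X[k]:
X[0] = 1
X[1] = -3.5000-0.8660i
X[2] = -3.5000+0.8660i

X = [1, -3.5000-0.8660i, -3.5000+0.8660i]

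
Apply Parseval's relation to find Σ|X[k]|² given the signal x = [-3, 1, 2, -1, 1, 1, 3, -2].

Parseval: Σ|x[n]|² = (1/N)Σ|X[k]|², so Σ|X[k]|² = N·Σ|x[n]|² = 8·30.0000

Σ|X[k]|² = N·Σ|x[n]|² = 8·30.0000 = 240.0000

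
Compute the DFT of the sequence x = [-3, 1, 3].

X[k] = Σ(n=0 to 2) x[n] · ω_3^(nk)
where ω_3 = e^(-2πi/3)

Computing each X[k]:
X[0] = 1
X[1] = -5.0000+1.7321i
X[2] = -5.0000-1.7321i

X = [1, -5.0000+1.7321i, -5.0000-1.7321i]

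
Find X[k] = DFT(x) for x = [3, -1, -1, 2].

X[k] = Σ(n=0 to 3) x[n] · ω_4^(nk)
where ω_4 = e^(-2πi/4)

Computing each X[k]:
X[0] = 3
X[1] = 4+3i
X[2] = 1
X[3] = 4-3i

X = [3, 4+3i, 1, 4-3i]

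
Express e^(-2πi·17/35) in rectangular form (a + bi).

ω_35^17 = e^(-2πi·17/35)
= cos(-2π·17/35) + i·sin(-2π·17/35)
= cos(-34π/35) + i·sin(-34π/35)

ω_35^17 = cos(-34π/35) + i·sin(-34π/35) = -0.9960-0.0896i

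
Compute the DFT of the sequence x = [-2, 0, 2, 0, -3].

X[k] = Σ(n=0 to 4) x[n] · ω_5^(nk)
where ω_5 = e^(-2πi/5)

Computing each X[k]:
X[0] = -3
X[1] = -4.5451-4.0287i
X[2] = 1.0451+0.1388i
X[3] = 1.0451-0.1388i
X[4] = -4.5451+4.0287i

X = [-3, -4.5451-4.0287i, 1.0451+0.1388i, 1.0451-0.1388i, -4.5451+4.0287i]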